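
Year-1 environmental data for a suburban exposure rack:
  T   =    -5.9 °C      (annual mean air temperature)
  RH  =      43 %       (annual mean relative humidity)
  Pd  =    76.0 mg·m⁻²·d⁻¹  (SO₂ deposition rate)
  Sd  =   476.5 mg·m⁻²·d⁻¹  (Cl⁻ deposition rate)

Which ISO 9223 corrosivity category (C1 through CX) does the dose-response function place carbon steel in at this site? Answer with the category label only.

C2

carbon steel: T≤10 °C ⇒ hinge +0.150·(-5.9−10) = -2.3850
  SO₂ term: 1.77·76.0^0.52·exp(0.02·43-2.3850) = 3.662
  Cl⁻ term: 0.102·476.5^0.62·exp(0.033·43+0.04·-5.9) = 15.23
  r_corr = 3.662 + 15.23 = 18.89 μm/a
18.9 μm/a falls in (1.3, 25] for carbon steel → category C2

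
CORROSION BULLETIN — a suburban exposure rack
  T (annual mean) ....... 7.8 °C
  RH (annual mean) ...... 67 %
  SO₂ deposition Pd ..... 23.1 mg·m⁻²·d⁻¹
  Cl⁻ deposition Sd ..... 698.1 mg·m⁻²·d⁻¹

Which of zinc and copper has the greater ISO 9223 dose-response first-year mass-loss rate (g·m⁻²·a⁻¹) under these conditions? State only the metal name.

zinc

zinc: T≤10 °C ⇒ hinge +0.038·(7.8−10) = -0.0836
  SO₂ term: 0.0129·23.1^0.44·exp(0.046·67-0.0836) = 1.03
  Sd branch = 0.0175·Sd^0.57·e^(0.008·RH+0.085·T) = 2.425 μm/a
  sum: 1.03 + 2.425 → r_corr = 3.455 μm/a
  mass loss = 3.455 μm/a × 7.14 g/cm³ = 24.67 g·m⁻²·a⁻¹
copper: T≤10 °C ⇒ hinge +0.126·(7.8−10) = -0.2772
  SO₂ term: 0.0053·23.1^0.26·exp(0.059·67-0.2772) = 0.4734
  Cl⁻ term: 0.01025·698.1^0.27·exp(0.036·67+0.049·7.8) = 0.9819
  sum: 0.4734 + 0.9819 → r_corr = 1.455 μm/a
  mass loss = 1.455 μm/a × 8.96 g/cm³ = 13.04 g·m⁻²·a⁻¹
Ordering by g·m⁻²·a⁻¹: zinc (24.7) > copper (13)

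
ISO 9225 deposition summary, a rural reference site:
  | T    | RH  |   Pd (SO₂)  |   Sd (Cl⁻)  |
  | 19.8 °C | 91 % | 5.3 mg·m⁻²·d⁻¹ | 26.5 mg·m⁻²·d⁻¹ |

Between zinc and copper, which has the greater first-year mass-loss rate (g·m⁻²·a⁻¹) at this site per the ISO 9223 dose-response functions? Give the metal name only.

zinc: T>10 °C ⇒ hinge -0.071·(19.8−10) = -0.6958
  sulphur-dioxide contribution → 0.8811 μm/a
  chloride contribution → 1.263 μm/a
  ⇒ r_corr(zinc) = 2.144 μm/a
  mass loss = 2.144 μm/a × 7.14 g/cm³ = 15.31 g·m⁻²·a⁻¹
copper: T>10 °C ⇒ hinge -0.080·(19.8−10) = -0.7840
  sulphur-dioxide contribution → 0.8014 μm/a
  chloride contribution → 1.734 μm/a
  ⇒ r_corr(copper) = 2.536 μm/a
  mass loss = 2.536 μm/a × 8.96 g/cm³ = 22.72 g·m⁻²·a⁻¹
Ordering by g·m⁻²·a⁻¹: copper (22.7) > zinc (15.3)

copper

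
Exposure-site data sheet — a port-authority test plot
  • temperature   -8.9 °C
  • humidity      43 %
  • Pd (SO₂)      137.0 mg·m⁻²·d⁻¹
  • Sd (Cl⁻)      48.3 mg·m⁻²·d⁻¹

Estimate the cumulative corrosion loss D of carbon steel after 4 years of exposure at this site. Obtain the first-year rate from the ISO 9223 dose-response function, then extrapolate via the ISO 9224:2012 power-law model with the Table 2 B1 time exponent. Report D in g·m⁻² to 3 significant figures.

carbon steel: f(T) = +0.150·(T−10) [T≤10 °C] = -2.8350
  Pd branch = 1.77·Pd^0.52·e^(0.02·RH+f) = 3.172 μm/a
  Cl⁻ term: 0.102·48.3^0.62·exp(0.033·43+0.04·-8.9) = 3.268
  sum: 3.172 + 3.268 → r_corr = 6.44 μm/a
ISO 9224: D(t) = r_corr · t^b with b = 0.523 (carbon steel, B1)
  D(4) = 6.44 × 4^0.523 = 6.44 × 2.065 = 13.3 μm
  Mass loss = 13.3 μm × 7.85 g/cm³ = 104.4 g·m⁻²

D(4) = 104 g·m⁻²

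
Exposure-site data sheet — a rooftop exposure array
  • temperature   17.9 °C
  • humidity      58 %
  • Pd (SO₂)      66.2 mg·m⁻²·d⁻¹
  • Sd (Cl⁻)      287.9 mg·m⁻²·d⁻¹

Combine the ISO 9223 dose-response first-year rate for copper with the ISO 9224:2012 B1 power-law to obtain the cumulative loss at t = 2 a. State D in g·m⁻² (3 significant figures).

D(2) = 16.7 g·m⁻²

copper: f(T) = -0.080·(T−10) [T>10 °C] = -0.6320
  SO₂ term: 0.0053·66.2^0.26·exp(0.059·58-0.6320) = 0.2567
  Sd branch = 0.01025·Sd^0.27·e^(0.036·RH+0.049·T) = 0.9172 μm/a
  r_corr = 0.2567 + 0.9172 = 1.174 μm/a
ISO 9224: D(t) = r_corr · t^b with b = 0.667 (copper, B1)
  D(2) = 1.174 × 2^0.667 = 1.174 × 1.588 = 1.864 μm
  Mass loss = 1.864 μm × 8.96 g/cm³ = 16.7 g·m⁻²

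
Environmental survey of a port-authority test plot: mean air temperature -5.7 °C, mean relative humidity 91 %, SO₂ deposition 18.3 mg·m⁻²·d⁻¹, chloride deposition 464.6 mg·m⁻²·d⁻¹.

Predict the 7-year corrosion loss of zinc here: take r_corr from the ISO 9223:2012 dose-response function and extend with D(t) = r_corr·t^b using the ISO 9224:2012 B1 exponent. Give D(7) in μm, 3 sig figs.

zinc: T≤10 °C ⇒ hinge +0.038·(-5.7−10) = -0.5966
  sulphur-dioxide contribution → 1.679 μm/a
  chloride contribution → 0.7396 μm/a
  ⇒ r_corr(zinc) = 2.418 μm/a
Long-term exponent b (ISO 9224 Table 2, B1) = 0.813
  D(7) = 2.418 × 7^0.813 = 2.418 × 4.865 = 11.76 μm

D(7) = 11.8 μm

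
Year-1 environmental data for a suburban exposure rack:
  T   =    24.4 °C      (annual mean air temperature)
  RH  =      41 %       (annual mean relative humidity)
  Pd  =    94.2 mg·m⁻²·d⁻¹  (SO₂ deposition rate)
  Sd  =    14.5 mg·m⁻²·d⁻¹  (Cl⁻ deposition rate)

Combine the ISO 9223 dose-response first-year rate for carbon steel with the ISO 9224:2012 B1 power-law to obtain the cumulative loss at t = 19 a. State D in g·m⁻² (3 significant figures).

D(19) = 920 g·m⁻²

carbon steel: T>10 °C ⇒ hinge -0.054·(24.4−10) = -0.7776
  sulphur-dioxide contribution → 19.63 μm/a
  chloride contribution → 5.497 μm/a
  ⇒ r_corr(carbon steel) = 25.13 μm/a
Power-law: D(19) = r_corr · 19^0.523
  D(19) = 25.13 × 19^0.523 = 25.13 × 4.664 = 117.2 μm
  Mass loss = 117.2 μm × 7.85 g/cm³ = 920 g·m⁻²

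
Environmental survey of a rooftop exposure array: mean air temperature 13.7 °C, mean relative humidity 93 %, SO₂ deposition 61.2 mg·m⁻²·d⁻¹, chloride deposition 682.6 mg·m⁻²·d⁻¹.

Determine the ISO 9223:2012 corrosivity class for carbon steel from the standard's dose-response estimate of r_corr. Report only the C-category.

CX

carbon steel: f(T) = -0.054·(T−10) [T>10 °C] = -0.1998
  sulphur-dioxide contribution → 79.09 μm/a
  chloride contribution → 217.1 μm/a
  total first-year rate 296.2 μm/a
296 μm/a falls in (200, 700] for carbon steel → category CX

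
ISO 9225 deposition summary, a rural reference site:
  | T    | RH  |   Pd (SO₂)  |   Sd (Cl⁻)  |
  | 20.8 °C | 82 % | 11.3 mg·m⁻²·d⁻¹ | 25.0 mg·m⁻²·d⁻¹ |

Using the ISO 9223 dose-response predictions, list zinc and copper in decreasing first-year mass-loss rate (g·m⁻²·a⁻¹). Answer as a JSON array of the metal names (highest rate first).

zinc: T>10 °C ⇒ hinge -0.071·(20.8−10) = -0.7668
  SO₂ term: 0.0129·11.3^0.44·exp(0.046·82-0.7668) = 0.757
  Sd branch = 0.0175·Sd^0.57·e^(0.008·RH+0.085·T) = 1.238 μm/a
  sum: 0.757 + 1.238 → r_corr = 1.995 μm/a
  mass loss = 1.995 μm/a × 7.14 g/cm³ = 14.24 g·m⁻²·a⁻¹
copper: T>10 °C ⇒ hinge -0.080·(20.8−10) = -0.8640
  SO₂ term: 0.0053·11.3^0.26·exp(0.059·82-0.8640) = 0.5296
  Sd branch = 0.01025·Sd^0.27·e^(0.036·RH+0.049·T) = 1.297 μm/a
  sum: 0.5296 + 1.297 → r_corr = 1.826 μm/a
  mass loss = 1.826 μm/a × 8.96 g/cm³ = 16.36 g·m⁻²·a⁻¹
Ordering by g·m⁻²·a⁻¹: copper (16.4) > zinc (14.2)

["copper", "zinc"]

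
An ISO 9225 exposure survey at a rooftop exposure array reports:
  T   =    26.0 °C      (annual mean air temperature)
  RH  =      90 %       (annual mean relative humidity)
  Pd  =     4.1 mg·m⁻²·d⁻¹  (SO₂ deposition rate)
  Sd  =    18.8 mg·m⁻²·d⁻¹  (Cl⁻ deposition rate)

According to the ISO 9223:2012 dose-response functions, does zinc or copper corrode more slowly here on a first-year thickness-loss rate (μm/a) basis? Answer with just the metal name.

zinc

zinc: T>10 °C ⇒ hinge -0.071·(26.0−10) = -1.1360
  sulphur-dioxide contribution → 0.484 μm/a
  chloride contribution → 1.745 μm/a
  ⇒ r_corr(zinc) = 2.229 μm/a
copper: f(T) = -0.080·(T−10) [T>10 °C] = -1.2800
  sulphur-dioxide contribution → 0.4303 μm/a
  chloride contribution → 2.066 μm/a
  ⇒ r_corr(copper) = 2.496 μm/a
Ordering by μm/a: copper (2.5) > zinc (2.23)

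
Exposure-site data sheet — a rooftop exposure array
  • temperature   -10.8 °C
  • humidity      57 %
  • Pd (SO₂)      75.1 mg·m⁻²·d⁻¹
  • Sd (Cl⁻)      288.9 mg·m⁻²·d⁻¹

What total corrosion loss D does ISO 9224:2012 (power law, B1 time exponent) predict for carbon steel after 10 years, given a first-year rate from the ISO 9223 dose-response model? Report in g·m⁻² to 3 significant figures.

carbon steel: f(T) = +0.150·(T−10) [T≤10 °C] = -3.1200
  SO₂ term: 1.77·75.1^0.52·exp(0.02·57-3.1200) = 2.309
  Sd branch = 0.102·Sd^0.62·e^(0.033·RH+0.04·T) = 14.57 μm/a
  r_corr = 2.309 + 14.57 = 16.88 μm/a
ISO 9224: D(t) = r_corr · t^b with b = 0.523 (carbon steel, B1)
  D(10) = 16.88 × 10^0.523 = 16.88 × 3.334 = 56.29 μm
  Mass loss = 56.29 μm × 7.85 g/cm³ = 441.9 g·m⁻²

D(10) = 442 g·m⁻²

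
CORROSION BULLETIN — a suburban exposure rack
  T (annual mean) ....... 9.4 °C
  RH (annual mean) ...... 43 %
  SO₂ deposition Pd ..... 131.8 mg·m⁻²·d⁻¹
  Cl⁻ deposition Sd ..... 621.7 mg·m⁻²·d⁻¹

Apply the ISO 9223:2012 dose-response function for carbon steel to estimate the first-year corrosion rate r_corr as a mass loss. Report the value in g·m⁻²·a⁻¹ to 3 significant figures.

carbon steel: f(T) = +0.150·(T−10) [T≤10 °C] = -0.0900
  SO₂ term: 1.77·131.8^0.52·exp(0.02·43-0.0900) = 48.39
  Cl⁻ term: 0.102·621.7^0.62·exp(0.033·43+0.04·9.4) = 33.13
  sum: 48.39 + 33.13 → r_corr = 81.51 μm/a
Convert to mass loss: 81.51 μm/a × 7.85 g/cm³ = 639.9 g·m⁻²·a⁻¹

r_corr = 640 g·m⁻²·a⁻¹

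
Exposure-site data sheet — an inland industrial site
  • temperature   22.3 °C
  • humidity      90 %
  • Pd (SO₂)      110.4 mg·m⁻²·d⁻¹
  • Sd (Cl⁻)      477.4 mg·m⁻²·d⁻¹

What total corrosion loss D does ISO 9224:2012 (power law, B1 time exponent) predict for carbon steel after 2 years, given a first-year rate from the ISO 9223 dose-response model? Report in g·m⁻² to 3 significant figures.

D(2) = 3.22e+03 g·m⁻²

carbon steel: T>10 °C ⇒ hinge -0.054·(22.3−10) = -0.6642
  SO₂ term: 1.77·110.4^0.52·exp(0.02·90-0.6642) = 63.62
  Sd branch = 0.102·Sd^0.62·e^(0.033·RH+0.04·T) = 222.2 μm/a
  sum: 63.62 + 222.2 → r_corr = 285.8 μm/a
Power-law: D(2) = r_corr · 2^0.523
  D(2) = 285.8 × 2^0.523 = 285.8 × 1.437 = 410.7 μm
  Mass loss = 410.7 μm × 7.85 g/cm³ = 3224 g·m⁻²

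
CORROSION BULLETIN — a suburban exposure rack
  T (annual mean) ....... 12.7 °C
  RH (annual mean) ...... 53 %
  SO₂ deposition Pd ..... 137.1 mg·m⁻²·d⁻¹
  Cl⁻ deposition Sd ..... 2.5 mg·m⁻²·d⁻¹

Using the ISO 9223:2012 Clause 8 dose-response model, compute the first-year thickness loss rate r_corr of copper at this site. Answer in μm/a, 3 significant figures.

copper: temperature factor f = -0.080·(2.7) = -0.2160
  sulphur-dioxide contribution → 0.3501 μm/a
  chloride contribution → 0.1648 μm/a
  total first-year rate 0.5149 μm/a

r_corr = 0.515 μm/a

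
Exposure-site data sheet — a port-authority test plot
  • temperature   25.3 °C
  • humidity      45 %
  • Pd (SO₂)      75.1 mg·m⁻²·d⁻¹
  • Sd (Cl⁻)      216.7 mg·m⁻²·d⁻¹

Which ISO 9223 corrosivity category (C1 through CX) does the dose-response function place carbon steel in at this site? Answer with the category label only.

carbon steel: T>10 °C ⇒ hinge -0.054·(25.3−10) = -0.8262
  SO₂ term: 1.77·75.1^0.52·exp(0.02·45-0.8262) = 18
  Cl⁻ term: 0.102·216.7^0.62·exp(0.033·45+0.04·25.3) = 34.77
  sum: 18 + 34.77 → r_corr = 52.78 μm/a
52.8 μm/a falls in (50, 80] for carbon steel → category C4

C4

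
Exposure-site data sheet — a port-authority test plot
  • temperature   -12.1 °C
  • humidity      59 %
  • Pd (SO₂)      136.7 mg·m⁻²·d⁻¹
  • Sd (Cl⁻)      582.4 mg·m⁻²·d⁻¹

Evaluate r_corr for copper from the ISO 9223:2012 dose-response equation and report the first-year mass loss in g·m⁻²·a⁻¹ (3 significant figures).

copper: T≤10 °C ⇒ hinge +0.126·(-12.1−10) = -2.7846
  SO₂ term: 0.0053·136.7^0.26·exp(0.059·59-2.7846) = 0.0382
  Sd branch = 0.01025·Sd^0.27·e^(0.036·RH+0.049·T) = 0.2644 μm/a
  r_corr = 0.0382 + 0.2644 = 0.3026 μm/a
Convert to mass loss: 0.3026 μm/a × 8.96 g/cm³ = 2.711 g·m⁻²·a⁻¹

r_corr = 2.71 g·m⁻²·a⁻¹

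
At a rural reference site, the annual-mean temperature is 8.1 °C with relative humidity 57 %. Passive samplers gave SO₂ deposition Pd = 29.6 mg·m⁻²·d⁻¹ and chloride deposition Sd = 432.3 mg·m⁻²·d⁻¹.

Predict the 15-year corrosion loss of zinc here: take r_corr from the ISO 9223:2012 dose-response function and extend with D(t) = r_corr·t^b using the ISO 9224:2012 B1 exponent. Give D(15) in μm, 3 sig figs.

D(15) = 22.4 μm

zinc: f(T) = +0.038·(T−10) [T≤10 °C] = -0.0722
  Pd branch = 0.0129·Pd^0.44·e^(0.046·RH+f) = 0.7334 μm/a
  Sd branch = 0.0175·Sd^0.57·e^(0.008·RH+0.085·T) = 1.748 μm/a
  r_corr = 0.7334 + 1.748 = 2.481 μm/a
Power-law: D(15) = r_corr · 15^0.813
  D(15) = 2.481 × 15^0.813 = 2.481 × 9.04 = 22.43 μm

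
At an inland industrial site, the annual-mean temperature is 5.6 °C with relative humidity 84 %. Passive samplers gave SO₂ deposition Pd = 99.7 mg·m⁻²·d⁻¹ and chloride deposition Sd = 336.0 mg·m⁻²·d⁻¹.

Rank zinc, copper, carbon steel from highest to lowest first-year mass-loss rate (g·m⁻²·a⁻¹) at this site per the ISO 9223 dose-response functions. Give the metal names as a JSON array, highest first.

["carbon steel", "zinc", "copper"]

zinc: f(T) = +0.038·(T−10) [T≤10 °C] = -0.1672
  Pd branch = 0.0129·Pd^0.44·e^(0.046·RH+f) = 3.94 μm/a
  Cl⁻ term: 0.0175·336.0^0.57·exp(0.008·84+0.085·5.6) = 1.519
  r_corr = 3.94 + 1.519 = 5.459 μm/a
  mass loss = 5.459 μm/a × 7.14 g/cm³ = 38.98 g·m⁻²·a⁻¹
copper: temperature factor f = +0.126·(-4.4) = -0.5544
  Pd branch = 0.0053·Pd^0.26·e^(0.059·RH+f) = 1.431 μm/a
  Cl⁻ term: 0.01025·336.0^0.27·exp(0.036·84+0.049·5.6) = 1.334
  sum: 1.431 + 1.334 → r_corr = 2.765 μm/a
  mass loss = 2.765 μm/a × 8.96 g/cm³ = 24.78 g·m⁻²·a⁻¹
carbon steel: f(T) = +0.150·(T−10) [T≤10 °C] = -0.6600
  SO₂ term: 1.77·99.7^0.52·exp(0.02·84-0.6600) = 53.74
  Cl⁻ term: 0.102·336.0^0.62·exp(0.033·84+0.04·5.6) = 75.18
  r_corr = 53.74 + 75.18 = 128.9 μm/a
  mass loss = 128.9 μm/a × 7.85 g/cm³ = 1012 g·m⁻²·a⁻¹
Ordering by g·m⁻²·a⁻¹: carbon steel (1010) > zinc (39) > copper (24.8)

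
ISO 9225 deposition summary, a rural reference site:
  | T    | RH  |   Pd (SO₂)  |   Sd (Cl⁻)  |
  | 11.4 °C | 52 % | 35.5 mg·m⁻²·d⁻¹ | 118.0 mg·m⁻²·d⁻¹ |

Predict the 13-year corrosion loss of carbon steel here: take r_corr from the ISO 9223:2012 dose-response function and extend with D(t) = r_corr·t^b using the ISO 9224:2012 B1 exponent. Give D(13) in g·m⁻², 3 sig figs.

carbon steel: f(T) = -0.054·(T−10) [T>10 °C] = -0.0756
  SO₂ term: 1.77·35.5^0.52·exp(0.02·52-0.0756) = 29.71
  Cl⁻ term: 0.102·118.0^0.62·exp(0.033·52+0.04·11.4) = 17.24
  r_corr = 29.71 + 17.24 = 46.95 μm/a
Power-law: D(13) = r_corr · 13^0.523
  D(13) = 46.95 × 13^0.523 = 46.95 × 3.825 = 179.6 μm
  Mass loss = 179.6 μm × 7.85 g/cm³ = 1410 g·m⁻²

D(13) = 1.41e+03 g·m⁻²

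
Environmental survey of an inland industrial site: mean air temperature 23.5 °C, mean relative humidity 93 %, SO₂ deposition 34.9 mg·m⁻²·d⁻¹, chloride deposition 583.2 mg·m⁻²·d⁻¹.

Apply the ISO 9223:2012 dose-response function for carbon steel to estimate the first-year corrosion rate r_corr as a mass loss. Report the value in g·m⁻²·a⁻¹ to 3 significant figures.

carbon steel: f(T) = -0.054·(T−10) [T>10 °C] = -0.7290
  Pd branch = 1.77·Pd^0.52·e^(0.02·RH+f) = 34.79 μm/a
  Sd branch = 0.102·Sd^0.62·e^(0.033·RH+0.04·T) = 291.4 μm/a
  sum: 34.79 + 291.4 → r_corr = 326.2 μm/a
Convert to mass loss: 326.2 μm/a × 7.85 g/cm³ = 2561 g·m⁻²·a⁻¹

r_corr = 2.56e+03 g·m⁻²·a⁻¹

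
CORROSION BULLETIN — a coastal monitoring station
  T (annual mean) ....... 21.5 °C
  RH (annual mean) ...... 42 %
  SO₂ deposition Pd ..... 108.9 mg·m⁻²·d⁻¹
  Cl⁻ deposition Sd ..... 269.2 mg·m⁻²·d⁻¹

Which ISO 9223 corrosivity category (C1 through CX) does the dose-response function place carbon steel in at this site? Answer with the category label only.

C4

carbon steel: T>10 °C ⇒ hinge -0.054·(21.5−10) = -0.6210
  Pd branch = 1.77·Pd^0.52·e^(0.02·RH+f) = 25.25 μm/a
  Sd branch = 0.102·Sd^0.62·e^(0.033·RH+0.04·T) = 30.95 μm/a
  r_corr = 25.25 + 30.95 = 56.21 μm/a
56.2 μm/a falls in (50, 80] for carbon steel → category C4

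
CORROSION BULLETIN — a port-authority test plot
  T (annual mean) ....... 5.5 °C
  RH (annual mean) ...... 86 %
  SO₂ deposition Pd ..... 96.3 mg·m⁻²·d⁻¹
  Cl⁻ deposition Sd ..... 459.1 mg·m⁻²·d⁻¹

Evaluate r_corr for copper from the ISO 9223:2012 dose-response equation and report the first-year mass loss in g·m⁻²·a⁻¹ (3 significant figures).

copper: temperature factor f = +0.126·(-4.5) = -0.5670
  sulphur-dioxide contribution → 1.575 μm/a
  chloride contribution → 1.553 μm/a
  total first-year rate 3.128 μm/a
Convert to mass loss: 3.128 μm/a × 8.96 g/cm³ = 28.03 g·m⁻²·a⁻¹

r_corr = 28.0 g·m⁻²·a⁻¹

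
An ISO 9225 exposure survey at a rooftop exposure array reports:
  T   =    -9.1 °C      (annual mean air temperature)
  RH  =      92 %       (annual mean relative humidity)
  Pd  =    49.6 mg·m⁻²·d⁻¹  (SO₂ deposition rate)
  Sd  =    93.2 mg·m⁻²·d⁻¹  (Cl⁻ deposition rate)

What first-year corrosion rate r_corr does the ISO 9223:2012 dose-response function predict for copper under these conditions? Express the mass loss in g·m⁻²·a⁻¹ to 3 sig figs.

r_corr = 8.18 g·m⁻²·a⁻¹

copper: T≤10 °C ⇒ hinge +0.126·(-9.1−10) = -2.4066
  sulphur-dioxide contribution → 0.3001 μm/a
  chloride contribution → 0.6126 μm/a
  ⇒ r_corr(copper) = 0.9127 μm/a
Convert to mass loss: 0.9127 μm/a × 8.96 g/cm³ = 8.178 g·m⁻²·a⁻¹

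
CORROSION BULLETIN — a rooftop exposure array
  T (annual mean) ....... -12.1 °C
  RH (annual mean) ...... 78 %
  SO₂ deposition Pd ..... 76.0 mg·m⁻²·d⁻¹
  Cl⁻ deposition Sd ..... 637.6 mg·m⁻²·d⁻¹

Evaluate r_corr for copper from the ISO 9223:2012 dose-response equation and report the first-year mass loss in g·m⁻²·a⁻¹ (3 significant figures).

r_corr = 5.71 g·m⁻²·a⁻¹

copper: T≤10 °C ⇒ hinge +0.126·(-12.1−10) = -2.7846
  sulphur-dioxide contribution → 0.1006 μm/a
  chloride contribution → 0.537 μm/a
  total first-year rate 0.6376 μm/a
Convert to mass loss: 0.6376 μm/a × 8.96 g/cm³ = 5.713 g·m⁻²·a⁻¹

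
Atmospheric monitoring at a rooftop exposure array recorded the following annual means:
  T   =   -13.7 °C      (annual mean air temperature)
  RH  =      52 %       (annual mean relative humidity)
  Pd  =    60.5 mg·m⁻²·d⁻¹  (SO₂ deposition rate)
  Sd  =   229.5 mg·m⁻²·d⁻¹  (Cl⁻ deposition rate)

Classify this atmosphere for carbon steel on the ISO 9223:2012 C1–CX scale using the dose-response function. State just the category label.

C2

carbon steel: temperature factor f = +0.150·(-23.7) = -3.5550
  SO₂ term: 1.77·60.5^0.52·exp(0.02·52-3.5550) = 1.208
  Sd branch = 0.102·Sd^0.62·e^(0.033·RH+0.04·T) = 9.54 μm/a
  sum: 1.208 + 9.54 → r_corr = 10.75 μm/a
ISO 9223 Table 2 (carbon steel): 1.3 < 10.7 ≤ 25 μm/a ⇒ C2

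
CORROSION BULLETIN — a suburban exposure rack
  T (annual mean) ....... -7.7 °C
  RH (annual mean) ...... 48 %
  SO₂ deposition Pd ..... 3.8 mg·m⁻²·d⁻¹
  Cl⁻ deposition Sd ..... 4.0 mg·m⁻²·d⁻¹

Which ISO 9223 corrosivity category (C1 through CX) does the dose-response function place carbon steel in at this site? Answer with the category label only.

C2

carbon steel: f(T) = +0.150·(T−10) [T≤10 °C] = -2.6550
  Pd branch = 1.77·Pd^0.52·e^(0.02·RH+f) = 0.6506 μm/a
  Sd branch = 0.102·Sd^0.62·e^(0.033·RH+0.04·T) = 0.8631 μm/a
  sum: 0.6506 + 0.8631 → r_corr = 1.514 μm/a
ISO 9223 Table 2 (carbon steel): 1.3 < 1.51 ≤ 25 μm/a ⇒ C2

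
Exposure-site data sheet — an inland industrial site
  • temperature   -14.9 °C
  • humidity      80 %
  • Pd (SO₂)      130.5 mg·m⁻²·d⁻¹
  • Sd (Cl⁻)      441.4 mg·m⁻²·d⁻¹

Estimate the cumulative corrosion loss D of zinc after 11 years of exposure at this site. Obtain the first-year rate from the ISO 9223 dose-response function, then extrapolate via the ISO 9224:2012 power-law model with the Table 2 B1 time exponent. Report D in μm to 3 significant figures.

D(11) = 14.0 μm

zinc: f(T) = +0.038·(T−10) [T≤10 °C] = -0.9462
  sulphur-dioxide contribution → 1.693 μm/a
  chloride contribution → 0.301 μm/a
  total first-year rate 1.994 μm/a
ISO 9224: D(t) = r_corr · t^b with b = 0.813 (zinc, B1)
  D(11) = 1.994 × 11^0.813 = 1.994 × 7.025 = 14.01 μm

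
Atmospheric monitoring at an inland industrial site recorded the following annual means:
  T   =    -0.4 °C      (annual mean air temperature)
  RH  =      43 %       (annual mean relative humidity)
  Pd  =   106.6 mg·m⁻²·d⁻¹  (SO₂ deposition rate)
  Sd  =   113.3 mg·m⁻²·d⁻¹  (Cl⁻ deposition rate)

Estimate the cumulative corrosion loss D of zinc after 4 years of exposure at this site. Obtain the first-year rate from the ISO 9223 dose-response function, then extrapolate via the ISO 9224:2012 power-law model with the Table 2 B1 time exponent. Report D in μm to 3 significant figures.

zinc: T≤10 °C ⇒ hinge +0.038·(-0.4−10) = -0.3952
  sulphur-dioxide contribution → 0.49 μm/a
  chloride contribution → 0.3537 μm/a
  total first-year rate 0.8437 μm/a
Power-law: D(4) = r_corr · 4^0.813
  D(4) = 0.8437 × 4^0.813 = 0.8437 × 3.087 = 2.604 μm

D(4) = 2.60 μm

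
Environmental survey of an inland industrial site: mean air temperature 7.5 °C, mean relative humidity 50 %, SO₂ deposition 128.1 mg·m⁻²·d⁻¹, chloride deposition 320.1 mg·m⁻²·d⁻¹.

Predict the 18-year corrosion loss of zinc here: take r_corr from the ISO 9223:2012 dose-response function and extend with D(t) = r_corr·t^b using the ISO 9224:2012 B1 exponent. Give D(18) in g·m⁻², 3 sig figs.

D(18) = 173 g·m⁻²

zinc: T≤10 °C ⇒ hinge +0.038·(7.5−10) = -0.0950
  sulphur-dioxide contribution → 0.9898 μm/a
  chloride contribution → 1.323 μm/a
  total first-year rate 2.313 μm/a
Long-term exponent b (ISO 9224 Table 2, B1) = 0.813
  D(18) = 2.313 × 18^0.813 = 2.313 × 10.48 = 24.25 μm
  Mass loss = 24.25 μm × 7.14 g/cm³ = 173.1 g·m⁻²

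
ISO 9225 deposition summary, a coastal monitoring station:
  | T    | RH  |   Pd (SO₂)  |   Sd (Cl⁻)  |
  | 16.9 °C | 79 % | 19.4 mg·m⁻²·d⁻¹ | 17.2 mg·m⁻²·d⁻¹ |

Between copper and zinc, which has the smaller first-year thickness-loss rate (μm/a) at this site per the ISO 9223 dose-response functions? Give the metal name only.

copper: temperature factor f = -0.080·(6.9) = -0.5520
  SO₂ term: 0.0053·19.4^0.26·exp(0.059·79-0.5520) = 0.6976
  Sd branch = 0.01025·Sd^0.27·e^(0.036·RH+0.049·T) = 0.8691 μm/a
  r_corr = 0.6976 + 0.8691 = 1.567 μm/a
zinc: temperature factor f = -0.071·(6.9) = -0.4899
  SO₂ term: 0.0129·19.4^0.44·exp(0.046·79-0.4899) = 1.103
  Cl⁻ term: 0.0175·17.2^0.57·exp(0.008·79+0.085·16.9) = 0.7009
  r_corr = 1.103 + 0.7009 = 1.804 μm/a
Ordering by μm/a: zinc (1.8) > copper (1.57)

copper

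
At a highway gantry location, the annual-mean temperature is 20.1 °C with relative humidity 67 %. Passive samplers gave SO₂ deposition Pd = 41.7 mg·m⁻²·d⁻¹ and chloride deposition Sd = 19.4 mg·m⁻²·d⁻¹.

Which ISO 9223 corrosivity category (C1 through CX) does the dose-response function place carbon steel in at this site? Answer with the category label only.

carbon steel: temperature factor f = -0.054·(10.1) = -0.5454
  sulphur-dioxide contribution → 27.26 μm/a
  chloride contribution → 13.07 μm/a
  ⇒ r_corr(carbon steel) = 40.34 μm/a
40.3 μm/a falls in (25, 50] for carbon steel → category C3

C3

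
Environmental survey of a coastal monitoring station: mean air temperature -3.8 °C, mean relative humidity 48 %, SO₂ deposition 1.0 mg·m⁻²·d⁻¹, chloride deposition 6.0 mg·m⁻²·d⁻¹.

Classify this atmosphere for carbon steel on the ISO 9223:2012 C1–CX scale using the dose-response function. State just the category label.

C2

carbon steel: T≤10 °C ⇒ hinge +0.150·(-3.8−10) = -2.0700
  Pd branch = 1.77·Pd^0.52·e^(0.02·RH+f) = 0.5833 μm/a
  Cl⁻ term: 0.102·6.0^0.62·exp(0.033·48+0.04·-3.8) = 1.297
  r_corr = 0.5833 + 1.297 = 1.88 μm/a
1.88 μm/a falls in (1.3, 25] for carbon steel → category C2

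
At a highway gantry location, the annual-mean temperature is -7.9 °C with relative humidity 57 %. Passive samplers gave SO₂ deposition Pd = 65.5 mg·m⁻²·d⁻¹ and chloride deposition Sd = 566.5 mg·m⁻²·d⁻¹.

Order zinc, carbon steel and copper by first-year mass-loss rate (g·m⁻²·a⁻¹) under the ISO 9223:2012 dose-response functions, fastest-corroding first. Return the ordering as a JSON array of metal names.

zinc: temperature factor f = +0.038·(-17.9) = -0.6802
  sulphur-dioxide contribution → 0.5663 μm/a
  chloride contribution → 0.5233 μm/a
  ⇒ r_corr(zinc) = 1.09 μm/a
  mass loss = 1.09 μm/a × 7.14 g/cm³ = 7.78 g·m⁻²·a⁻¹
carbon steel: temperature factor f = +0.150·(-17.9) = -2.6850
  sulphur-dioxide contribution → 3.322 μm/a
  chloride contribution → 24.85 μm/a
  total first-year rate 28.17 μm/a
  mass loss = 28.17 μm/a × 7.85 g/cm³ = 221.1 g·m⁻²·a⁻¹
copper: T≤10 °C ⇒ hinge +0.126·(-7.9−10) = -2.2554
  sulphur-dioxide contribution → 0.04759 μm/a
  chloride contribution → 0.3 μm/a
  ⇒ r_corr(copper) = 0.3476 μm/a
  mass loss = 0.3476 μm/a × 8.96 g/cm³ = 3.115 g·m⁻²·a⁻¹
Ordering by g·m⁻²·a⁻¹: carbon steel (221) > zinc (7.78) > copper (3.11)

["carbon steel", "zinc", "copper"]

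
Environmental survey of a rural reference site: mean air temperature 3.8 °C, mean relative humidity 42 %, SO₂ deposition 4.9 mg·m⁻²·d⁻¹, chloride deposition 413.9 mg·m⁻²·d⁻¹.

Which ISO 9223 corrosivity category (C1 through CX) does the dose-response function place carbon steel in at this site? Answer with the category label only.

C2

carbon steel: temperature factor f = +0.150·(-6.2) = -0.9300
  sulphur-dioxide contribution → 3.696 μm/a
  chloride contribution → 19.91 μm/a
  ⇒ r_corr(carbon steel) = 23.6 μm/a
23.6 μm/a falls in (1.3, 25] for carbon steel → category C2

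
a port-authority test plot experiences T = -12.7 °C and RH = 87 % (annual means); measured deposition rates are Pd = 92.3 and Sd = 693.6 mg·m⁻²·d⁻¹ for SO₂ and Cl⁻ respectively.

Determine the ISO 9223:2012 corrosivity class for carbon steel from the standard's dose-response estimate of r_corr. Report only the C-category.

carbon steel: temperature factor f = +0.150·(-22.7) = -3.4050
  SO₂ term: 1.77·92.3^0.52·exp(0.02·87-3.4050) = 3.522
  Cl⁻ term: 0.102·693.6^0.62·exp(0.033·87+0.04·-12.7) = 62.56
  r_corr = 3.522 + 62.56 = 66.09 μm/a
ISO 9223 Table 2 (carbon steel): 50 < 66.1 ≤ 80 μm/a ⇒ C4

C4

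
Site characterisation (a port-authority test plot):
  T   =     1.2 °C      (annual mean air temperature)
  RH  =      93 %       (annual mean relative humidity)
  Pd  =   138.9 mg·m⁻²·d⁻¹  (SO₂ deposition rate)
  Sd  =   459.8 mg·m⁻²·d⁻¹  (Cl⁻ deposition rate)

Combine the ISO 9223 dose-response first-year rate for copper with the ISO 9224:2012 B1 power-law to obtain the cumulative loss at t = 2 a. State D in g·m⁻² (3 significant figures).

D(2) = 44.7 g·m⁻²

copper: T≤10 °C ⇒ hinge +0.126·(1.2−10) = -1.1088
  Pd branch = 0.0053·Pd^0.26·e^(0.059·RH+f) = 1.523 μm/a
  Cl⁻ term: 0.01025·459.8^0.27·exp(0.036·93+0.049·1.2) = 1.619
  sum: 1.523 + 1.619 → r_corr = 3.142 μm/a
Power-law: D(2) = r_corr · 2^0.667
  D(2) = 3.142 × 2^0.667 = 3.142 × 1.588 = 4.989 μm
  Mass loss = 4.989 μm × 8.96 g/cm³ = 44.7 g·m⁻²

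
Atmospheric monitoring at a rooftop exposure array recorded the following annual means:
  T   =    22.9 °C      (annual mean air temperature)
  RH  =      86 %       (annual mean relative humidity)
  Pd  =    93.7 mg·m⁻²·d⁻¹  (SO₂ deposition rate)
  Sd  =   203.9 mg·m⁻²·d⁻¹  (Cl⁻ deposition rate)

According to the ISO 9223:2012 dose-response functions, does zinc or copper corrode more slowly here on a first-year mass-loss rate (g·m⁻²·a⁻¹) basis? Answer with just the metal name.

copper

zinc: temperature factor f = -0.071·(12.9) = -0.9159
  SO₂ term: 0.0129·93.7^0.44·exp(0.046·86-0.9159) = 1.988
  Sd branch = 0.0175·Sd^0.57·e^(0.008·RH+0.085·T) = 5.053 μm/a
  r_corr = 1.988 + 5.053 = 7.041 μm/a
  mass loss = 7.041 μm/a × 7.14 g/cm³ = 50.27 g·m⁻²·a⁻¹
copper: T>10 °C ⇒ hinge -0.080·(22.9−10) = -1.0320
  Pd branch = 0.0053·Pd^0.26·e^(0.059·RH+f) = 0.9825 μm/a
  Sd branch = 0.01025·Sd^0.27·e^(0.036·RH+0.049·T) = 2.925 μm/a
  r_corr = 0.9825 + 2.925 = 3.908 μm/a
  mass loss = 3.908 μm/a × 8.96 g/cm³ = 35.01 g·m⁻²·a⁻¹
Ordering by g·m⁻²·a⁻¹: zinc (50.3) > copper (35)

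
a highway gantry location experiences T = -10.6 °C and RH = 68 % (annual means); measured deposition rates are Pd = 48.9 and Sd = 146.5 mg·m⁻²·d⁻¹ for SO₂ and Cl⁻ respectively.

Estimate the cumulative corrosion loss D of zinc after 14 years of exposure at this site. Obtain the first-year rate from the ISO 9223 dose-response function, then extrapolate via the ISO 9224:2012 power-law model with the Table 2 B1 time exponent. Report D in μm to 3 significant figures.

zinc: temperature factor f = +0.038·(-20.6) = -0.7828
  sulphur-dioxide contribution → 0.7454 μm/a
  chloride contribution → 0.2101 μm/a
  ⇒ r_corr(zinc) = 0.9556 μm/a
Long-term exponent b (ISO 9224 Table 2, B1) = 0.813
  D(14) = 0.9556 × 14^0.813 = 0.9556 × 8.547 = 8.167 μm

D(14) = 8.17 μm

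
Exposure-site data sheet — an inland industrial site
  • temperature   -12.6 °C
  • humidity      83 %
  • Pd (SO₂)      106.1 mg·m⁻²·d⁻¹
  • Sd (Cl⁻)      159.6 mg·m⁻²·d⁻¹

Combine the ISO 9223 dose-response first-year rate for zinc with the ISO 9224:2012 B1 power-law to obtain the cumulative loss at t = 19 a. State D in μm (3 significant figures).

zinc: f(T) = +0.038·(T−10) [T≤10 °C] = -0.8588
  Pd branch = 0.0129·Pd^0.44·e^(0.046·RH+f) = 1.937 μm/a
  Cl⁻ term: 0.0175·159.6^0.57·exp(0.008·83+0.085·-12.6) = 0.2099
  sum: 1.937 + 0.2099 → r_corr = 2.147 μm/a
ISO 9224: D(t) = r_corr · t^b with b = 0.813 (zinc, B1)
  D(19) = 2.147 × 19^0.813 = 2.147 × 10.96 = 23.52 μm

D(19) = 23.5 μm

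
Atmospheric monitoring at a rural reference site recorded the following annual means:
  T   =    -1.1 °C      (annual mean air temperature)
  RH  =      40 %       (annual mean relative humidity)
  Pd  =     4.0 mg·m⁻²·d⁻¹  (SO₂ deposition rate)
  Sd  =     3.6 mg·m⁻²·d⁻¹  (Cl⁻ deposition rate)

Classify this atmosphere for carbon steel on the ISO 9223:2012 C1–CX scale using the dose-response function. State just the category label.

C2

carbon steel: T≤10 °C ⇒ hinge +0.150·(-1.1−10) = -1.6650
  SO₂ term: 1.77·4.0^0.52·exp(0.02·40-1.6650) = 1.532
  Sd branch = 0.102·Sd^0.62·e^(0.033·RH+0.04·T) = 0.8085 μm/a
  r_corr = 1.532 + 0.8085 = 2.341 μm/a
2.34 μm/a falls in (1.3, 25] for carbon steel → category C2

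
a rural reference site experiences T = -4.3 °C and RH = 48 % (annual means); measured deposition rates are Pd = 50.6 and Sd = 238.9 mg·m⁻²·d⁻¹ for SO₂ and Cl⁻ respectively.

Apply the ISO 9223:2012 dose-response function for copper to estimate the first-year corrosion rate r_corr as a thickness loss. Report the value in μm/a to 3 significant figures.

r_corr = 0.246 μm/a

copper: T≤10 °C ⇒ hinge +0.126·(-4.3−10) = -1.8018
  SO₂ term: 0.0053·50.6^0.26·exp(0.059·48-1.8018) = 0.04119
  Cl⁻ term: 0.01025·238.9^0.27·exp(0.036·48+0.049·-4.3) = 0.205
  r_corr = 0.04119 + 0.205 = 0.2462 μm/a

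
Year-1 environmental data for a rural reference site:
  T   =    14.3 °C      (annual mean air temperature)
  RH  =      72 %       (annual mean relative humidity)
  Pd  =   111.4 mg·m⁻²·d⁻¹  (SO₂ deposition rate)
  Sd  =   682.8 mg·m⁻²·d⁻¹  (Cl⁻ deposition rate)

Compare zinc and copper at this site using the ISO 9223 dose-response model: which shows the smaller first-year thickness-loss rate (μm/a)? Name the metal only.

zinc: temperature factor f = -0.071·(4.3) = -0.3053
  sulphur-dioxide contribution → 2.075 μm/a
  chloride contribution → 4.331 μm/a
  total first-year rate 6.406 μm/a
copper: T>10 °C ⇒ hinge -0.080·(14.3−10) = -0.3440
  sulphur-dioxide contribution → 0.8953 μm/a
  chloride contribution → 1.607 μm/a
  total first-year rate 2.502 μm/a
Ordering by μm/a: zinc (6.41) > copper (2.5)

copper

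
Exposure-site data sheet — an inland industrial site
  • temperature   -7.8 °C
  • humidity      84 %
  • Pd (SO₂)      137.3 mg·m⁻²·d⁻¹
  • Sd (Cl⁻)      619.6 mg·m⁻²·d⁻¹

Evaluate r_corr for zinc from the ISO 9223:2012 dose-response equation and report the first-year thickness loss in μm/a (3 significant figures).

r_corr = 3.42 μm/a

zinc: temperature factor f = +0.038·(-17.8) = -0.6764
  SO₂ term: 0.0129·137.3^0.44·exp(0.046·84-0.6764) = 2.726
  Cl⁻ term: 0.0175·619.6^0.57·exp(0.008·84+0.085·-7.8) = 0.6894
  sum: 2.726 + 0.6894 → r_corr = 3.415 μm/a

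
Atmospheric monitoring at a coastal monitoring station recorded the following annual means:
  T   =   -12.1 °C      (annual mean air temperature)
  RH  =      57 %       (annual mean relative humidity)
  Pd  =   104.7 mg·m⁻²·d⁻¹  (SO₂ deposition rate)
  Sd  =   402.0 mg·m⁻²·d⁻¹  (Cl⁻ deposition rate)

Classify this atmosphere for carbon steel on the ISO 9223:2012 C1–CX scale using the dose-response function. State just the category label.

C2

carbon steel: temperature factor f = +0.150·(-22.1) = -3.3150
  sulphur-dioxide contribution → 2.258 μm/a
  chloride contribution → 16.98 μm/a
  total first-year rate 19.24 μm/a
ISO 9223 Table 2 (carbon steel): 1.3 < 19.2 ≤ 25 μm/a ⇒ C2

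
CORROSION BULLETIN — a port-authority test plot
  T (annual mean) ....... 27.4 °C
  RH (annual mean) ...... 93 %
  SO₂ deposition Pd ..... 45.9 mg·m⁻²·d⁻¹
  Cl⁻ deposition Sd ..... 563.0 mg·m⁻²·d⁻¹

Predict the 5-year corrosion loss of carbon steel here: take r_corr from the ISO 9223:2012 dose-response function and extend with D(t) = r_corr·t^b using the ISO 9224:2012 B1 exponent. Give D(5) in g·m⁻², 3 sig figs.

carbon steel: T>10 °C ⇒ hinge -0.054·(27.4−10) = -0.9396
  sulphur-dioxide contribution → 32.5 μm/a
  chloride contribution → 333.2 μm/a
  ⇒ r_corr(carbon steel) = 365.7 μm/a
Long-term exponent b (ISO 9224 Table 2, B1) = 0.523
  D(5) = 365.7 × 5^0.523 = 365.7 × 2.32 = 848.6 μm
  Mass loss = 848.6 μm × 7.85 g/cm³ = 6662 g·m⁻²

D(5) = 6.66e+03 g·m⁻²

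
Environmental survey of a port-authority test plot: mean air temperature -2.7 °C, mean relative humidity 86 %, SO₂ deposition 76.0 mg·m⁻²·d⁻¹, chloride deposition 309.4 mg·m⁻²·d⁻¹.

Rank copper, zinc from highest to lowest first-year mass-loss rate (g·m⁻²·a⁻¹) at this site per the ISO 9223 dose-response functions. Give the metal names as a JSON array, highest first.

copper: temperature factor f = +0.126·(-12.7) = -1.6002
  sulphur-dioxide contribution → 0.5272 μm/a
  chloride contribution → 0.9339 μm/a
  total first-year rate 1.461 μm/a
  mass loss = 1.461 μm/a × 8.96 g/cm³ = 13.09 g·m⁻²·a⁻¹
zinc: temperature factor f = +0.038·(-12.7) = -0.4826
  sulphur-dioxide contribution → 2.797 μm/a
  chloride contribution → 0.7274 μm/a
  total first-year rate 3.524 μm/a
  mass loss = 3.524 μm/a × 7.14 g/cm³ = 25.16 g·m⁻²·a⁻¹
Ordering by g·m⁻²·a⁻¹: zinc (25.2) > copper (13.1)

["zinc", "copper"]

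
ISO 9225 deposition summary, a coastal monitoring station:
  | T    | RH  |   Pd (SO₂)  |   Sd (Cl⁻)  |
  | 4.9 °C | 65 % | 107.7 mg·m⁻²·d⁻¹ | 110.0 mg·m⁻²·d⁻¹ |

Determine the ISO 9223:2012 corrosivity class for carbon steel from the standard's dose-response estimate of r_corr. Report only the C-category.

C4

carbon steel: T≤10 °C ⇒ hinge +0.150·(4.9−10) = -0.7650
  Pd branch = 1.77·Pd^0.52·e^(0.02·RH+f) = 34.44 μm/a
  Cl⁻ term: 0.102·110.0^0.62·exp(0.033·65+0.04·4.9) = 19.54
  r_corr = 34.44 + 19.54 = 53.98 μm/a
ISO 9223 Table 2 (carbon steel): 50 < 54 ≤ 80 μm/a ⇒ C4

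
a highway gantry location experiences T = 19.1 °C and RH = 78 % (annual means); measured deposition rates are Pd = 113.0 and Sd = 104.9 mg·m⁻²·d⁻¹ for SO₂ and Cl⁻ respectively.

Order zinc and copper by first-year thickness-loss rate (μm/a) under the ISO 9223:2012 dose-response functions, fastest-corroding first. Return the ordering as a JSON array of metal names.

zinc: f(T) = -0.071·(T−10) [T>10 °C] = -0.6461
  SO₂ term: 0.0129·113.0^0.44·exp(0.046·78-0.6461) = 1.957
  Cl⁻ term: 0.0175·104.9^0.57·exp(0.008·78+0.085·19.1) = 2.349
  r_corr = 1.957 + 2.349 = 4.306 μm/a
copper: T>10 °C ⇒ hinge -0.080·(19.1−10) = -0.7280
  Pd branch = 0.0053·Pd^0.26·e^(0.059·RH+f) = 0.872 μm/a
  Sd branch = 0.01025·Sd^0.27·e^(0.036·RH+0.049·T) = 1.522 μm/a
  r_corr = 0.872 + 1.522 = 2.394 μm/a
Ordering by μm/a: zinc (4.31) > copper (2.39)

["zinc", "copper"]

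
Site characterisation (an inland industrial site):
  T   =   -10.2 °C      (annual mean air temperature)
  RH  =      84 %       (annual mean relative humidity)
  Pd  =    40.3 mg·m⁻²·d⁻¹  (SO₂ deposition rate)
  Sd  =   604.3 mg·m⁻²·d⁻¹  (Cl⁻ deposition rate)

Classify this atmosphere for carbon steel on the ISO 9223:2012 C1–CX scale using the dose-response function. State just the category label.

carbon steel: temperature factor f = +0.150·(-20.2) = -3.0300
  SO₂ term: 1.77·40.3^0.52·exp(0.02·84-3.0300) = 3.136
  Sd branch = 0.102·Sd^0.62·e^(0.033·RH+0.04·T) = 57.5 μm/a
  sum: 3.136 + 57.5 → r_corr = 60.63 μm/a
ISO 9223 Table 2 (carbon steel): 50 < 60.6 ≤ 80 μm/a ⇒ C4

C4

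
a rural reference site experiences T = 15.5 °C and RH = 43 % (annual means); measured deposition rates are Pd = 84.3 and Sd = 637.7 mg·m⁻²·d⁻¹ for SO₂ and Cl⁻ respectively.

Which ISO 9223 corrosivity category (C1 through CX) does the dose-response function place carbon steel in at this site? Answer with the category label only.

carbon steel: temperature factor f = -0.054·(5.5) = -0.2970
  Pd branch = 1.77·Pd^0.52·e^(0.02·RH+f) = 31.18 μm/a
  Cl⁻ term: 0.102·637.7^0.62·exp(0.033·43+0.04·15.5) = 42.95
  sum: 31.18 + 42.95 → r_corr = 74.14 μm/a
74.1 μm/a falls in (50, 80] for carbon steel → category C4

C4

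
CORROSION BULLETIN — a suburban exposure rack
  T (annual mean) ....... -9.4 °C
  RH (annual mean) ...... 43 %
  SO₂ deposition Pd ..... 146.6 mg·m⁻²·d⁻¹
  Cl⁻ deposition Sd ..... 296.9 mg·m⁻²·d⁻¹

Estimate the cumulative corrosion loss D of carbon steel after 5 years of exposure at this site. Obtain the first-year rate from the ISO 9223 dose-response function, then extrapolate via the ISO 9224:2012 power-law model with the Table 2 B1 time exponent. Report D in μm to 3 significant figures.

D(5) = 30.0 μm

carbon steel: T≤10 °C ⇒ hinge +0.150·(-9.4−10) = -2.9100
  sulphur-dioxide contribution → 3.048 μm/a
  chloride contribution → 9.876 μm/a
  total first-year rate 12.92 μm/a
Long-term exponent b (ISO 9224 Table 2, B1) = 0.523
  D(5) = 12.92 × 5^0.523 = 12.92 × 2.32 = 29.99 μm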